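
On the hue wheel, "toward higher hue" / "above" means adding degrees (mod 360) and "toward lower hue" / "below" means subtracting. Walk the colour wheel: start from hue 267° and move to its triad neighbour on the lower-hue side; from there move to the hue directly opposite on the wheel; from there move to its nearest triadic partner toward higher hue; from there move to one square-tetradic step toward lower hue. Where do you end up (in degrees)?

357°

267 − 120 = 147°   (triadic ↓)
147 + 180 = 327°   (complement)
327 + 120 = 447 → 447 − 360 = 87°   (triadic ↑)
87 − 90 = -3 → -3 + 360 = 357°   (square ↓)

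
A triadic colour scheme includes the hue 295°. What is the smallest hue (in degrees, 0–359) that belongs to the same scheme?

A triad places three hues 120° apart.
The full set through 295° is {55°, 175°, 295°}.

55°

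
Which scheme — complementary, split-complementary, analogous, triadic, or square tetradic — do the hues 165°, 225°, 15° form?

Sort the hues: 15°, 165°, 225°.
Successive gaps around the wheel: 150°, 60°, 150°.
Two 150° gaps and one 60° gap — a base hue opposite a pair of accents 30° either side of its complement — is the split-complementary pattern.

split-complementary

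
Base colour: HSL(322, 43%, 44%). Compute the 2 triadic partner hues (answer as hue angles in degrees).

82° and 202°

A triad places three hues 120° apart.
322 + 120 = 442 → 442 − 360 = 82°
322 + 240 = 562 → 562 − 360 = 202°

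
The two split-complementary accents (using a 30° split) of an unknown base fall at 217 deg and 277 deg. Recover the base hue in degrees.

67°

The accents sit 30° either side of the complement, so the complement is their short-arc midpoint on the wheel.
Short-arc midpoint of 217° and 277°: 247°.
Base is 180° from the complement: 247 − 180 = 67°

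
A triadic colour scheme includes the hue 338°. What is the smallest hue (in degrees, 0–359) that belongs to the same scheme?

A triad places three hues 120° apart.
The full set through 338° is {98°, 218°, 338°}.

98°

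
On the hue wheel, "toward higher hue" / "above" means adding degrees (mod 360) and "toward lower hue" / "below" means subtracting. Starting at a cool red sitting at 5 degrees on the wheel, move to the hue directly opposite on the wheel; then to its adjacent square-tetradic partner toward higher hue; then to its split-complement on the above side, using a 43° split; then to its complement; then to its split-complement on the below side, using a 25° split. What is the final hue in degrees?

5 + 180 = 185°   (complement)
185 + 90 = 275°   (square ↑)
275 + 223 = 498 → 498 − 360 = 138°   (split-comp 43° ↑)
138 + 180 = 318°   (complement)
318 + 155 = 473 → 473 − 360 = 113°   (split-comp 25° ↓)

113°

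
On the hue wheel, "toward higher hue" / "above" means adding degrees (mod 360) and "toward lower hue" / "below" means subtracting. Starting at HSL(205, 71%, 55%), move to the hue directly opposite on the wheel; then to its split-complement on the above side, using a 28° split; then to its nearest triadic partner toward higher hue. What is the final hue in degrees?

complement +180°: 205 + 180 = 385 → 385 − 360 = 25°
split-comp 28° ↑ +208°: 25 + 208 = 233°
triadic ↑ +120°: 233 + 120 = 353°

353°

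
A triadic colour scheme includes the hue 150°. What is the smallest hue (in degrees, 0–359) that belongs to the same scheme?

30°

A triad places three hues 120° apart.
The full set through 150° is {30°, 150°, 270°}.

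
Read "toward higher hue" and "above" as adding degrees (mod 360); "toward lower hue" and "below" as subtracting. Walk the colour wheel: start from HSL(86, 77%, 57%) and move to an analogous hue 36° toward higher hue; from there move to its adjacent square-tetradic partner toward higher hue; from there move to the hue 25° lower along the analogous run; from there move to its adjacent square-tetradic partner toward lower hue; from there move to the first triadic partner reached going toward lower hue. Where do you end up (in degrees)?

337°

analog 36° ↑ +36°: 86 + 36 = 122°
square ↑ +90°: 122 + 90 = 212°
analog 25° ↓ −25°: 212 − 25 = 187°
square ↓ −90°: 187 − 90 = 97°
triadic ↓ −120°: 97 − 120 = -23 → -23 + 360 = 337°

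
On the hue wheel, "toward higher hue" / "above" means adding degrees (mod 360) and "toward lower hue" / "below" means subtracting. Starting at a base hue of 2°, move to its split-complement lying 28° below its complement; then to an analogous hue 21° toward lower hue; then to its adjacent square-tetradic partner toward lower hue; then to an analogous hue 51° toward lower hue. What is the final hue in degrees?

+152° (split-comp 28° ↓): 2 + 152 = 154°
−21° (analog 21° ↓): 154 − 21 = 133°
−90° (square ↓): 133 − 90 = 43°
−51° (analog 51° ↓): 43 − 51 = -8 → -8 + 360 = 352°

352°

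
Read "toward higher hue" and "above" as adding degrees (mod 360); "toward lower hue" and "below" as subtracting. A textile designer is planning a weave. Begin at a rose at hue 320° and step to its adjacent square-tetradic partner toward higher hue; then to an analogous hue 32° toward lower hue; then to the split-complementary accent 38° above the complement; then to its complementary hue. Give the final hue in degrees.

56°

+90° (square ↑): 320 + 90 = 410 → 410 − 360 = 50°
−32° (analog 32° ↓): 50 − 32 = 18°
+218° (split-comp 38° ↑): 18 + 218 = 236°
+180° (complement): 236 + 180 = 416 → 416 − 360 = 56°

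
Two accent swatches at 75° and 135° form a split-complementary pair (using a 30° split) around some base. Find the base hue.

The accents sit 30° either side of the complement, so the complement is their short-arc midpoint on the wheel.
Short-arc midpoint of 75° and 135°: 105°.
Base is 180° from the complement: 105 − 180 = -75 → -75 + 360 = 285°

285°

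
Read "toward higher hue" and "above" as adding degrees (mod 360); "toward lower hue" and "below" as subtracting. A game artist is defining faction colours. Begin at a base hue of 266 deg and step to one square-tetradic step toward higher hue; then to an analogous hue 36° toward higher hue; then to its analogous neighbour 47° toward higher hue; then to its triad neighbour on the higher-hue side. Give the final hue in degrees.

square ↑ +90°: 266 + 90 = 356°
analog 36° ↑ +36°: 356 + 36 = 392 → 392 − 360 = 32°
analog 47° ↑ +47°: 32 + 47 = 79°
triadic ↑ +120°: 79 + 120 = 199°

199°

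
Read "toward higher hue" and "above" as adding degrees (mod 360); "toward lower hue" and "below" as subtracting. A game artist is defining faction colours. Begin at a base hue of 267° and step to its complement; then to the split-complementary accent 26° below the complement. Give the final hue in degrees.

complement +180°: 267 + 180 = 447 → 447 − 360 = 87°
split-comp 26° ↓ +154°: 87 + 154 = 241°

241°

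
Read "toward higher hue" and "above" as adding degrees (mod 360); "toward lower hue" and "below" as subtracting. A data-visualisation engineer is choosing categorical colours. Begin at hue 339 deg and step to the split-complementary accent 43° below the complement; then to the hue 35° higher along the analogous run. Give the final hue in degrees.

151°

339 + 137 = 476 → 476 − 360 = 116°   (split-comp 43° ↓)
116 + 35 = 151°   (analog 35° ↑)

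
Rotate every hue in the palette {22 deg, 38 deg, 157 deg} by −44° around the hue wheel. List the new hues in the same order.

22 − 44 = -22 → -22 + 360 = 338°
38 − 44 = -6 → -6 + 360 = 354°
157 − 44 = 113°

338°, 354°, 113°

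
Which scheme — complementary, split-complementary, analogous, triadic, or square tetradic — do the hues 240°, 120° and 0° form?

triadic

Sort the hues: 0°, 120°, 240°.
Successive gaps around the wheel: 120°, 120°, 120°.
Three hues equally spaced 120° apart form a triad.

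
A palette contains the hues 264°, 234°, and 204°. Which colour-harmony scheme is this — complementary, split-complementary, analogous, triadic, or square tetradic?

Sort the hues: 204°, 234°, 264°.
Successive gaps around the wheel: 30°, 30°, 300°.
A run of hues at equal small steps (30°) with one large closing gap is an analogous group.

analogous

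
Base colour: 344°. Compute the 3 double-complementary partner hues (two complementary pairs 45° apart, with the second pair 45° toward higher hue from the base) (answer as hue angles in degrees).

29°, 164° and 209°

A rectangular tetradic uses two complementary pairs 45° apart: offsets 0°, 45°, 180°, 225°.
344 + 45 = 389 → 389 − 360 = 29°
344 + 180 = 524 → 524 − 360 = 164°
344 + 225 = 569 → 569 − 360 = 209°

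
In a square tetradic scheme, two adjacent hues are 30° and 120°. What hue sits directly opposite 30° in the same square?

210°

A square tetradic scheme places four hues 90° apart; opposite corners are 180° apart.
30 + 180 = 210°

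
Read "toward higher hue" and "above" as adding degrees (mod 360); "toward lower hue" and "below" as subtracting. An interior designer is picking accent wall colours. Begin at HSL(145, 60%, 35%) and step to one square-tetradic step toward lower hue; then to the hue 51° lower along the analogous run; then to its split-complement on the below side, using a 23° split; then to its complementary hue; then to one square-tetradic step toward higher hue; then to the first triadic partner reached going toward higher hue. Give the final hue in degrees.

square ↓ −90°: 145 − 90 = 55°
analog 51° ↓ −51°: 55 − 51 = 4°
split-comp 23° ↓ +157°: 4 + 157 = 161°
complement +180°: 161 + 180 = 341°
square ↑ +90°: 341 + 90 = 431 → 431 − 360 = 71°
triadic ↑ +120°: 71 + 120 = 191°

191°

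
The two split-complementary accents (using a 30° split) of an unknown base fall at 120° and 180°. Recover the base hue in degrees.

330°

The accents sit 30° either side of the complement, so the complement is their short-arc midpoint on the wheel.
Short-arc midpoint of 120° and 180°: 150°.
Base is 180° from the complement: 150 − 180 = -30 → -30 + 360 = 330°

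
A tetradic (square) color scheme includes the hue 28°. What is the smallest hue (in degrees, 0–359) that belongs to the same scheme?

28°

A square tetradic scheme places four hues every 90°.
The full set through 28° is {28°, 118°, 208°, 298°}.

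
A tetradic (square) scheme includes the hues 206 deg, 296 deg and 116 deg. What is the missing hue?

26°

A square tetradic scheme places four hues every 90°.
The full set through 116° is {26°, 116°, 206°, 296°}.
Given {116°, 206°, 296°}, the missing hue is 26°.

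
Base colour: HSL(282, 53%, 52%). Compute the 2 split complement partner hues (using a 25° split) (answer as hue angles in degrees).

77° and 127°

Split-complementary hues sit 25° either side of the complement.
Complement of 282 deg: 282 + 180 = 462 → 462 − 360 = 102°
102 − 25 = 77°
102 + 25 = 127°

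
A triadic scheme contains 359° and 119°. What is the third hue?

A triad spaces three hues 120° apart.
The full set is {119°, 239°, 359°}.

239°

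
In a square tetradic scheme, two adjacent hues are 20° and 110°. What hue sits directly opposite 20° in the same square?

A square tetradic scheme places four hues 90° apart; opposite corners are 180° apart.
20 + 180 = 200°

200°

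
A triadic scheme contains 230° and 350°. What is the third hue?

A triad spaces three hues 120° apart.
The full set is {110°, 230°, 350°}.

110°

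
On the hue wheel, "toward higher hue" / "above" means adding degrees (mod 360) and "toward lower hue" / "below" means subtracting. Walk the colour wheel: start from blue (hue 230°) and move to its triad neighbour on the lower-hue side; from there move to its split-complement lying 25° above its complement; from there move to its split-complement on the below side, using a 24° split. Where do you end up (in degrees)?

triadic ↓ −120°: 230 − 120 = 110°
split-comp 25° ↑ +205°: 110 + 205 = 315°
split-comp 24° ↓ +156°: 315 + 156 = 471 → 471 − 360 = 111°

111°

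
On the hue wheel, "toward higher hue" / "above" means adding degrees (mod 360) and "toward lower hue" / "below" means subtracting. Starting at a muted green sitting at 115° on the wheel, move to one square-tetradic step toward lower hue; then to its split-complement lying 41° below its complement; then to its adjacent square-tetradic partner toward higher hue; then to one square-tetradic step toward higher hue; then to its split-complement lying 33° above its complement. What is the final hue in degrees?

197°

−90° (square ↓): 115 − 90 = 25°
+139° (split-comp 41° ↓): 25 + 139 = 164°
+90° (square ↑): 164 + 90 = 254°
+90° (square ↑): 254 + 90 = 344°
+213° (split-comp 33° ↑): 344 + 213 = 557 → 557 − 360 = 197°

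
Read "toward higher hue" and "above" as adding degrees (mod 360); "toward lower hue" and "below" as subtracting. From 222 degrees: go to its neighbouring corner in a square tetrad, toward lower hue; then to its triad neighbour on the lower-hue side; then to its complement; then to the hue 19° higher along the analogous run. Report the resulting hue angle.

211°

−90° (square ↓): 222 − 90 = 132°
−120° (triadic ↓): 132 − 120 = 12°
+180° (complement): 12 + 180 = 192°
+19° (analog 19° ↑): 192 + 19 = 211°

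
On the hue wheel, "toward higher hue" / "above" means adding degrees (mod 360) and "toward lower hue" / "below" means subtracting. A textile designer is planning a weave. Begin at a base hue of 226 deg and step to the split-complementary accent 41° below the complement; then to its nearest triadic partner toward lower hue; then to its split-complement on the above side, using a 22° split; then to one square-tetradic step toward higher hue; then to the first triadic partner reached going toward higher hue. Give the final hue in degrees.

297°

226 + 139 = 365 → 365 − 360 = 5°   (split-comp 41° ↓)
5 − 120 = -115 → -115 + 360 = 245°   (triadic ↓)
245 + 202 = 447 → 447 − 360 = 87°   (split-comp 22° ↑)
87 + 90 = 177°   (square ↑)
177 + 120 = 297°   (triadic ↑)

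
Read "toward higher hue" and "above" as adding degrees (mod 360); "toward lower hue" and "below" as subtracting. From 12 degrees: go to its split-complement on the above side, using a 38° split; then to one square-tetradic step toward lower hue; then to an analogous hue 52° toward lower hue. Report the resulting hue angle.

+218° (split-comp 38° ↑): 12 + 218 = 230°
−90° (square ↓): 230 − 90 = 140°
−52° (analog 52° ↓): 140 − 52 = 88°

88°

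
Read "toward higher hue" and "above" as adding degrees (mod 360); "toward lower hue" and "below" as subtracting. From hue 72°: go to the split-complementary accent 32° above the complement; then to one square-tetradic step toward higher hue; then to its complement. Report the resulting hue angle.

194°

72 + 212 = 284°   (split-comp 32° ↑)
284 + 90 = 374 → 374 − 360 = 14°   (square ↑)
14 + 180 = 194°   (complement)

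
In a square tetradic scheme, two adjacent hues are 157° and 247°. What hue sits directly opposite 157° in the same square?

A square tetradic scheme places four hues 90° apart; opposite corners are 180° apart.
157 + 180 = 337°

337°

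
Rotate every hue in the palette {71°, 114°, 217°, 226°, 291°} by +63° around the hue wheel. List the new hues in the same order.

134°, 177°, 280°, 289°, 354°

71 + 63 = 134°
114 + 63 = 177°
217 + 63 = 280°
226 + 63 = 289°
291 + 63 = 354°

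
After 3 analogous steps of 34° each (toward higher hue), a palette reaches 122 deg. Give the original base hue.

20°

3 steps of 34° (toward higher hue) give a net shift of +102°.
Start = end − shift: 122 − 102 = 20°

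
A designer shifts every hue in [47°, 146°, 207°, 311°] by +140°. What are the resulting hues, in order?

187°, 286°, 347°, 91°

47 + 140 = 187°
146 + 140 = 286°
207 + 140 = 347°
311 + 140 = 451 → 451 − 360 = 91°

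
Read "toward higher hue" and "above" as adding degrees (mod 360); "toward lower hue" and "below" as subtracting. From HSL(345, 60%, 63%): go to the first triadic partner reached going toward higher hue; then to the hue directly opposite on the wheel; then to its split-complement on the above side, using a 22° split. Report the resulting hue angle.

127°

+120° (triadic ↑): 345 + 120 = 465 → 465 − 360 = 105°
+180° (complement): 105 + 180 = 285°
+202° (split-comp 22° ↑): 285 + 202 = 487 → 487 − 360 = 127°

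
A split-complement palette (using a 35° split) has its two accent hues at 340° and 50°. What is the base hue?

The accents sit 35° either side of the complement, so the complement is their short-arc midpoint on the wheel.
Short-arc midpoint of 340° and 50°: 15°.
Base is 180° from the complement: 15 − 180 = -165 → -165 + 360 = 195°

195°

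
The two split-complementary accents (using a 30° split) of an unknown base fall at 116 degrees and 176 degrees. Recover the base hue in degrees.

The accents sit 30° either side of the complement, so the complement is their short-arc midpoint on the wheel.
Short-arc midpoint of 116° and 176°: 146°.
Base is 180° from the complement: 146 − 180 = -34 → -34 + 360 = 326°

326°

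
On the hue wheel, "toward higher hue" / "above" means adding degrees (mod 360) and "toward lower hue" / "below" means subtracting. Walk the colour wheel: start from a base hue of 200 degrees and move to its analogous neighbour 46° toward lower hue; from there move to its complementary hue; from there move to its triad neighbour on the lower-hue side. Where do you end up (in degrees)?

200 − 46 = 154°   (analog 46° ↓)
154 + 180 = 334°   (complement)
334 − 120 = 214°   (triadic ↓)

214°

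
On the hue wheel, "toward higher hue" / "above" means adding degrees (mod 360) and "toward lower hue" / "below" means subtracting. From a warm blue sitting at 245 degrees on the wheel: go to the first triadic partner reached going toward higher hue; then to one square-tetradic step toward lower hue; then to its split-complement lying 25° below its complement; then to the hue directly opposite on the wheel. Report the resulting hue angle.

250°

+120° (triadic ↑): 245 + 120 = 365 → 365 − 360 = 5°
−90° (square ↓): 5 − 90 = -85 → -85 + 360 = 275°
+155° (split-comp 25° ↓): 275 + 155 = 430 → 430 − 360 = 70°
+180° (complement): 70 + 180 = 250°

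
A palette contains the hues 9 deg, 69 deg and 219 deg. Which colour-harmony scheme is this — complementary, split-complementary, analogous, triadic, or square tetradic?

Sort the hues: 9°, 69°, 219°.
Successive gaps around the wheel: 60°, 150°, 150°.
Two 150° gaps and one 60° gap — a base hue opposite a pair of accents 30° either side of its complement — is the split-complementary pattern.

split-complementary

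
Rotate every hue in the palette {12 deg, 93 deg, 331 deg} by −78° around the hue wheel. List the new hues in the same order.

294°, 15°, 253°

12 − 78 = -66 → -66 + 360 = 294°
93 − 78 = 15°
331 − 78 = 253°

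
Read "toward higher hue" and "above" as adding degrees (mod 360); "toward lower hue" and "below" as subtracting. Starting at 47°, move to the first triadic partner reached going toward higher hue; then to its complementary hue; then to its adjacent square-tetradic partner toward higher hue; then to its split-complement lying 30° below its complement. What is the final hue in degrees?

+120° (triadic ↑): 47 + 120 = 167°
+180° (complement): 167 + 180 = 347°
+90° (square ↑): 347 + 90 = 437 → 437 − 360 = 77°
+150° (split-comp 30° ↓): 77 + 150 = 227°

227°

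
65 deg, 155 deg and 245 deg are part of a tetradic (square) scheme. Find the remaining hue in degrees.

A square tetradic scheme places four hues every 90°.
The full set through 65° is {65°, 155°, 245°, 335°}.
Given {65°, 155°, 245°}, the missing hue is 335°.

335°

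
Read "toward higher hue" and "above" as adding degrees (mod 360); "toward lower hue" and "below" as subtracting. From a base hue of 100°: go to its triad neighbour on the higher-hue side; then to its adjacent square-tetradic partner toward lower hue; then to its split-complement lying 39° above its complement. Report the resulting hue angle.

100 + 120 = 220°   (triadic ↑)
220 − 90 = 130°   (square ↓)
130 + 219 = 349°   (split-comp 39° ↑)

349°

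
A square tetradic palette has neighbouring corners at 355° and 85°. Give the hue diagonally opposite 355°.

A square tetradic scheme places four hues 90° apart; opposite corners are 180° apart.
355 + 180 = 535 → 535 − 360 = 175°

175°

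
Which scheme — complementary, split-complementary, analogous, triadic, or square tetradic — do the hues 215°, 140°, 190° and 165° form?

Sort the hues: 140°, 165°, 190°, 215°.
Successive gaps around the wheel: 25°, 25°, 25°, 285°.
A run of hues at equal small steps (25°) with one large closing gap is an analogous group.

analogous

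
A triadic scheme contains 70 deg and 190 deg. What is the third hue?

310°

A triad spaces three hues 120° apart.
The full set is {70°, 190°, 310°}.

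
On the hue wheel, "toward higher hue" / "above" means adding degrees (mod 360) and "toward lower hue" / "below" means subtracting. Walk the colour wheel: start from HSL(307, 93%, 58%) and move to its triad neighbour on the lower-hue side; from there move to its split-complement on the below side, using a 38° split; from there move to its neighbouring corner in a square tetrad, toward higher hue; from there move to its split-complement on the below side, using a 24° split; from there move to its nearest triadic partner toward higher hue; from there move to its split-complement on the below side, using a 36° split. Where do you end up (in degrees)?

−120° (triadic ↓): 307 − 120 = 187°
+142° (split-comp 38° ↓): 187 + 142 = 329°
+90° (square ↑): 329 + 90 = 419 → 419 − 360 = 59°
+156° (split-comp 24° ↓): 59 + 156 = 215°
+120° (triadic ↑): 215 + 120 = 335°
+144° (split-comp 36° ↓): 335 + 144 = 479 → 479 − 360 = 119°

119°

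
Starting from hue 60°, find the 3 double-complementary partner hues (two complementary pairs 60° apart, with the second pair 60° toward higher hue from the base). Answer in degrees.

120°, 240°, and 300°

A rectangular tetradic uses two complementary pairs 60° apart: offsets 0°, 60°, 180°, 240°.
60 + 60 = 120°
60 + 180 = 240°
60 + 240 = 300°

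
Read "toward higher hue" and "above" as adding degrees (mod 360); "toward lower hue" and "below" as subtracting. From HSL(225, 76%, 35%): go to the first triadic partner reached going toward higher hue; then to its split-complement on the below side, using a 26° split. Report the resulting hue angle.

139°

triadic ↑ +120°: 225 + 120 = 345°
split-comp 26° ↓ +154°: 345 + 154 = 499 → 499 − 360 = 139°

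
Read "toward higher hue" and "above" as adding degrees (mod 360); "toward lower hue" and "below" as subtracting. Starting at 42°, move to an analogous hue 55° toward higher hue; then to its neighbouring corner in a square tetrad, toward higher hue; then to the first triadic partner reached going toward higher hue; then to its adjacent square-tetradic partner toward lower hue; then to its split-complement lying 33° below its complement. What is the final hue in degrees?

analog 55° ↑ +55°: 42 + 55 = 97°
square ↑ +90°: 97 + 90 = 187°
triadic ↑ +120°: 187 + 120 = 307°
square ↓ −90°: 307 − 90 = 217°
split-comp 33° ↓ +147°: 217 + 147 = 364 → 364 − 360 = 4°

4°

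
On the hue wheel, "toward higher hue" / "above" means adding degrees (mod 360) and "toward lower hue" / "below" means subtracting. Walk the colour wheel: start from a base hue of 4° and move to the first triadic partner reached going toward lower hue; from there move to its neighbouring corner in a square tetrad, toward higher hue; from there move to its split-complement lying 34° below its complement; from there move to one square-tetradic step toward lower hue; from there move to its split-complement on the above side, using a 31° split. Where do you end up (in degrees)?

−120° (triadic ↓): 4 − 120 = -116 → -116 + 360 = 244°
+90° (square ↑): 244 + 90 = 334°
+146° (split-comp 34° ↓): 334 + 146 = 480 → 480 − 360 = 120°
−90° (square ↓): 120 − 90 = 30°
+211° (split-comp 31° ↑): 30 + 211 = 241°

241°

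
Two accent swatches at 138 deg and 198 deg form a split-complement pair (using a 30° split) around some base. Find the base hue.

348°

The accents sit 30° either side of the complement, so the complement is their short-arc midpoint on the wheel.
Short-arc midpoint of 138° and 198°: 168°.
Base is 180° from the complement: 168 − 180 = -12 → -12 + 360 = 348°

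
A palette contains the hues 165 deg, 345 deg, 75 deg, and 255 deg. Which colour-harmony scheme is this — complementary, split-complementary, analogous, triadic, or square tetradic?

square tetradic

Sort the hues: 75°, 165°, 255°, 345°.
Successive gaps around the wheel: 90°, 90°, 90°, 90°.
Four hues every 90° form a square tetradic scheme.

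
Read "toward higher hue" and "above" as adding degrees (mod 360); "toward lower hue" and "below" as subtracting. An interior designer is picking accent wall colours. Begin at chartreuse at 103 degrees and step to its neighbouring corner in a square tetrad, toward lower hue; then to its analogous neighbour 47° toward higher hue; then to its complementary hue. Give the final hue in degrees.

−90° (square ↓): 103 − 90 = 13°
+47° (analog 47° ↑): 13 + 47 = 60°
+180° (complement): 60 + 180 = 240°

240°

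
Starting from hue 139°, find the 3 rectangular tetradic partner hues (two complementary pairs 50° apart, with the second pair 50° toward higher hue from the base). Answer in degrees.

A rectangular tetradic uses two complementary pairs 50° apart: offsets 0°, 50°, 180°, 230°.
139 + 50 = 189°
139 + 180 = 319°
139 + 230 = 369 → 369 − 360 = 9°

189°, 319°, and 9°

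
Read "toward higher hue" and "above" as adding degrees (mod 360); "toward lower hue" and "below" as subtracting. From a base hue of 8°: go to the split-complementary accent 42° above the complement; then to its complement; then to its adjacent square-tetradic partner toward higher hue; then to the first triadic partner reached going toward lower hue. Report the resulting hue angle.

20°

+222° (split-comp 42° ↑): 8 + 222 = 230°
+180° (complement): 230 + 180 = 410 → 410 − 360 = 50°
+90° (square ↑): 50 + 90 = 140°
−120° (triadic ↓): 140 − 120 = 20°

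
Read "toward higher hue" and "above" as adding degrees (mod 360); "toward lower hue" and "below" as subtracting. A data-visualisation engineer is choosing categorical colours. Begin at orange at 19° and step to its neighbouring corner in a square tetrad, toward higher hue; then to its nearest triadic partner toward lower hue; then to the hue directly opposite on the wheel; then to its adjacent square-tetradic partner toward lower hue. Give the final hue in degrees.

79°

square ↑ +90°: 19 + 90 = 109°
triadic ↓ −120°: 109 − 120 = -11 → -11 + 360 = 349°
complement +180°: 349 + 180 = 529 → 529 − 360 = 169°
square ↓ −90°: 169 − 90 = 79°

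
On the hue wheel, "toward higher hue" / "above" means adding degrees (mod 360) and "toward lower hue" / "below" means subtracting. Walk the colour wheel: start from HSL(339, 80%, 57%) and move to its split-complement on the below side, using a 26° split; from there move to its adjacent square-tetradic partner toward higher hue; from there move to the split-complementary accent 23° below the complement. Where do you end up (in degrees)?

+154° (split-comp 26° ↓): 339 + 154 = 493 → 493 − 360 = 133°
+90° (square ↑): 133 + 90 = 223°
+157° (split-comp 23° ↓): 223 + 157 = 380 → 380 − 360 = 20°

20°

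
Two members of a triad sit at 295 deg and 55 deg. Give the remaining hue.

A triad spaces three hues 120° apart.
The full set is {55°, 175°, 295°}.

175°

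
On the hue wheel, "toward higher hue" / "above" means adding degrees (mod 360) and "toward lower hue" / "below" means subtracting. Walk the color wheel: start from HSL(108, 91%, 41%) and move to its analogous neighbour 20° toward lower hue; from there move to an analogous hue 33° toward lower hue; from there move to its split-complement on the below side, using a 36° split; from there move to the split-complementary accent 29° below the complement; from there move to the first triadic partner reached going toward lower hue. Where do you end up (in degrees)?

230°

−20° (analog 20° ↓): 108 − 20 = 88°
−33° (analog 33° ↓): 88 − 33 = 55°
+144° (split-comp 36° ↓): 55 + 144 = 199°
+151° (split-comp 29° ↓): 199 + 151 = 350°
−120° (triadic ↓): 350 − 120 = 230°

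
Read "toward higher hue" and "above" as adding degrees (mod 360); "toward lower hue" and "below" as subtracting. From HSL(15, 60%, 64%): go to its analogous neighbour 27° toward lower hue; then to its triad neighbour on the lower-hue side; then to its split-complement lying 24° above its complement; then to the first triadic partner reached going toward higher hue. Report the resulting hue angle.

−27° (analog 27° ↓): 15 − 27 = -12 → -12 + 360 = 348°
−120° (triadic ↓): 348 − 120 = 228°
+204° (split-comp 24° ↑): 228 + 204 = 432 → 432 − 360 = 72°
+120° (triadic ↑): 72 + 120 = 192°

192°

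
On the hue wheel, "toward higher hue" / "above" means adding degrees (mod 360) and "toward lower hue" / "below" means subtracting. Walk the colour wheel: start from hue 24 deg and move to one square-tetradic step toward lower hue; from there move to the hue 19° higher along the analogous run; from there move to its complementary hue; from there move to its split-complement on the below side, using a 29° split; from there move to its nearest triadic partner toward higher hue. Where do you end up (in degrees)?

44°

24 − 90 = -66 → -66 + 360 = 294°   (square ↓)
294 + 19 = 313°   (analog 19° ↑)
313 + 180 = 493 → 493 − 360 = 133°   (complement)
133 + 151 = 284°   (split-comp 29° ↓)
284 + 120 = 404 → 404 − 360 = 44°   (triadic ↑)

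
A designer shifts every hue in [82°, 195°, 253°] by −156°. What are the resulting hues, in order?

82 − 156 = -74 → -74 + 360 = 286°
195 − 156 = 39°
253 − 156 = 97°

286°, 39°, 97°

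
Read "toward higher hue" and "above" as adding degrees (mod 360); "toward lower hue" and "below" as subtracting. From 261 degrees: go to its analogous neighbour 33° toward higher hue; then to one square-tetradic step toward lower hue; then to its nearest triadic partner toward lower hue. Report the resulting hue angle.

261 + 33 = 294°   (analog 33° ↑)
294 − 90 = 204°   (square ↓)
204 − 120 = 84°   (triadic ↓)

84°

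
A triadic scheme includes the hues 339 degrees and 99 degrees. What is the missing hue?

219°

A triad places three hues 120° apart.
The full set through 99° is {99°, 219°, 339°}.
Given {99°, 339°}, the missing hue is 219°.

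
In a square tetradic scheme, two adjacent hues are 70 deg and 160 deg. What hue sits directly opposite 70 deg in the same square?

A square tetradic scheme places four hues 90° apart; opposite corners are 180° apart.
70 + 180 = 250°

250°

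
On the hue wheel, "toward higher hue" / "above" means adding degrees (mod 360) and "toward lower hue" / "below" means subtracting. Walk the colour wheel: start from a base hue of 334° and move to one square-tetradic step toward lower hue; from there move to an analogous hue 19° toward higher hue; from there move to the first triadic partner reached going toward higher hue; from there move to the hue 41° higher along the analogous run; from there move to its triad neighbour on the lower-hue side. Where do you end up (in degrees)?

304°

334 − 90 = 244°   (square ↓)
244 + 19 = 263°   (analog 19° ↑)
263 + 120 = 383 → 383 − 360 = 23°   (triadic ↑)
23 + 41 = 64°   (analog 41° ↑)
64 − 120 = -56 → -56 + 360 = 304°   (triadic ↓)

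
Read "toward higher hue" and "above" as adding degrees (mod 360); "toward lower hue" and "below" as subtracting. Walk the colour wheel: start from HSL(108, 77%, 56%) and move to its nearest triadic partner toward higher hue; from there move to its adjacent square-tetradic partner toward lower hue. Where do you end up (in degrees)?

138°

108 + 120 = 228°   (triadic ↑)
228 − 90 = 138°   (square ↓)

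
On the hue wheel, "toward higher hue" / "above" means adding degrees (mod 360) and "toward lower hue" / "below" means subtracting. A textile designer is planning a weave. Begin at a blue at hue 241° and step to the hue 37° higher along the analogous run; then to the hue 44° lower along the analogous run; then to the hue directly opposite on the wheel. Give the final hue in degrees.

analog 37° ↑ +37°: 241 + 37 = 278°
analog 44° ↓ −44°: 278 − 44 = 234°
complement +180°: 234 + 180 = 414 → 414 − 360 = 54°

54°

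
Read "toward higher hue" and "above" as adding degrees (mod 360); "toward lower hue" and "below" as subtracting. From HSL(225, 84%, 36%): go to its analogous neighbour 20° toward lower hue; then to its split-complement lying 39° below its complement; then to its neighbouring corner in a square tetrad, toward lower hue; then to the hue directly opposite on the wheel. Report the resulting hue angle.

76°

−20° (analog 20° ↓): 225 − 20 = 205°
+141° (split-comp 39° ↓): 205 + 141 = 346°
−90° (square ↓): 346 − 90 = 256°
+180° (complement): 256 + 180 = 436 → 436 − 360 = 76°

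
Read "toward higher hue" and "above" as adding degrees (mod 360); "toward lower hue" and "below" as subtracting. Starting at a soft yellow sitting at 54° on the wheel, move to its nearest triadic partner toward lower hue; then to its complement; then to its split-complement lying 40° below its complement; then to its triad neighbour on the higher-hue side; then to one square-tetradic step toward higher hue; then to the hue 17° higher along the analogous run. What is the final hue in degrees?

54 − 120 = -66 → -66 + 360 = 294°   (triadic ↓)
294 + 180 = 474 → 474 − 360 = 114°   (complement)
114 + 140 = 254°   (split-comp 40° ↓)
254 + 120 = 374 → 374 − 360 = 14°   (triadic ↑)
14 + 90 = 104°   (square ↑)
104 + 17 = 121°   (analog 17° ↑)

121°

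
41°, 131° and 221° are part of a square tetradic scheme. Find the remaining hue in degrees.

311°

A square tetradic scheme places four hues every 90°.
The full set through 41° is {41°, 131°, 221°, 311°}.
Given {41°, 131°, 221°}, the missing hue is 311°.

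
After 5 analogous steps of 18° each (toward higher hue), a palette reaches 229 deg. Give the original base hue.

5 steps of 18° (toward higher hue) give a net shift of +90°.
Start = end − shift: 229 − 90 = 139°

139°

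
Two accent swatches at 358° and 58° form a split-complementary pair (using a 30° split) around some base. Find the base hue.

208°

The accents sit 30° either side of the complement, so the complement is their short-arc midpoint on the wheel.
Short-arc midpoint of 358° and 58°: 28°.
Base is 180° from the complement: 28 − 180 = -152 → -152 + 360 = 208°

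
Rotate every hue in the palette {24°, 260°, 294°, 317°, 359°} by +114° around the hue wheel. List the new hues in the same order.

138°, 14°, 48°, 71°, 113°

24 + 114 = 138°
260 + 114 = 374 → 374 − 360 = 14°
294 + 114 = 408 → 408 − 360 = 48°
317 + 114 = 431 → 431 − 360 = 71°
359 + 114 = 473 → 473 − 360 = 113°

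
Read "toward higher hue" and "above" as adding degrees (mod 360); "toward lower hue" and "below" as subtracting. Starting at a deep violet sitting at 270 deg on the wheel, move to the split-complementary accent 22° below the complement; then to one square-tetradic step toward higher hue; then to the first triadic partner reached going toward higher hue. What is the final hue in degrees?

278°

split-comp 22° ↓ +158°: 270 + 158 = 428 → 428 − 360 = 68°
square ↑ +90°: 68 + 90 = 158°
triadic ↑ +120°: 158 + 120 = 278°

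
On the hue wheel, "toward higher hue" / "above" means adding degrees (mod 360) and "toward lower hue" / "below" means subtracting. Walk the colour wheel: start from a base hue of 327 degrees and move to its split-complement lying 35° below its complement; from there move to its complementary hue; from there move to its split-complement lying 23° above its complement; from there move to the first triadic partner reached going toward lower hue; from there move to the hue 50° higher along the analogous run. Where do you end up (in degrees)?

65°

327 + 145 = 472 → 472 − 360 = 112°   (split-comp 35° ↓)
112 + 180 = 292°   (complement)
292 + 203 = 495 → 495 − 360 = 135°   (split-comp 23° ↑)
135 − 120 = 15°   (triadic ↓)
15 + 50 = 65°   (analog 50° ↑)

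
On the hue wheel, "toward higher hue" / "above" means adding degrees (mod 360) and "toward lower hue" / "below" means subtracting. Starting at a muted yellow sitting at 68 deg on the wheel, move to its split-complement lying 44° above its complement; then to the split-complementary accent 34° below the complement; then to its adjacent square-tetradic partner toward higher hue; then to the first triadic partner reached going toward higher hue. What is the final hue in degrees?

288°

+224° (split-comp 44° ↑): 68 + 224 = 292°
+146° (split-comp 34° ↓): 292 + 146 = 438 → 438 − 360 = 78°
+90° (square ↑): 78 + 90 = 168°
+120° (triadic ↑): 168 + 120 = 288°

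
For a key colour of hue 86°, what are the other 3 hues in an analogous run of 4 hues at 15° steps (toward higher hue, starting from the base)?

101°, 116° and 131°

Analogous hues sit every 15° along the wheel.
86 + 15 = 101°
86 + 30 = 116°
86 + 45 = 131°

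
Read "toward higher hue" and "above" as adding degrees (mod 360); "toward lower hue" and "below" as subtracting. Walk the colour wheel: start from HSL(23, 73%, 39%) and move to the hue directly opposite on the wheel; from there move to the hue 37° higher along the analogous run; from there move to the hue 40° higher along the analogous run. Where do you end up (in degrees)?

280°

23 + 180 = 203°   (complement)
203 + 37 = 240°   (analog 37° ↑)
240 + 40 = 280°   (analog 40° ↑)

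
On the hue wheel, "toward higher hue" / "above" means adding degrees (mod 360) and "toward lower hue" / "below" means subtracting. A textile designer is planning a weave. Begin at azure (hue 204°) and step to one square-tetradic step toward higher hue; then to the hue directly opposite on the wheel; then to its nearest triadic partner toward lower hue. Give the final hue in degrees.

354°

+90° (square ↑): 204 + 90 = 294°
+180° (complement): 294 + 180 = 474 → 474 − 360 = 114°
−120° (triadic ↓): 114 − 120 = -6 → -6 + 360 = 354°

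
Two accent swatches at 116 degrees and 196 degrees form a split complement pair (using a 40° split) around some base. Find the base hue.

336°

The accents sit 40° either side of the complement, so the complement is their short-arc midpoint on the wheel.
Short-arc midpoint of 116° and 196°: 156°.
Base is 180° from the complement: 156 − 180 = -24 → -24 + 360 = 336°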